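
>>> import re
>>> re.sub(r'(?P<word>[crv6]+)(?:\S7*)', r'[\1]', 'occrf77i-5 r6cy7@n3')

The pattern matches one or more of one of [crv6] (captured as 'word'); then a non-whitespace character, then zero or more of a literal '7' (non-capturing group).
Matches: at [1:7] → 'ccrf77'; at [11:16] → 'r6cy7'.
`\1` in the replacement pulls in group 1's text for each match.

'o[ccr]i-5 [r6c]@n3'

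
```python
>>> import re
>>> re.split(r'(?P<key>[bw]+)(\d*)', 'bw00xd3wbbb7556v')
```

['', 'bw', '00', 'xd3', 'wbbb', '7556', 'v']

`re.split` interleaves the captured-group text with the surrounding fragments.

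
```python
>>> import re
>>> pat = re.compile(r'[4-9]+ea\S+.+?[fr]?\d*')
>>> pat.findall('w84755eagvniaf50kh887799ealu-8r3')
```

['84755eagvniaf50kh887799ealu-8r3']

The pattern matches one or more of a character in [4-9], then the literal 'ea', then one or more of a non-whitespace character; then one or more of any character (lazy); then optionally one of [fr], then zero or more of a digit.
Walking the string: at [1:32] → '84755eagvniaf50kh887799ealu-8r3'.
`findall` yields the raw match text (1 of them) because the pattern has no groups.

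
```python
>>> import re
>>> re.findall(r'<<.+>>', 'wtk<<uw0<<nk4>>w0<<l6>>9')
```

`findall` yields the raw match text (1 of them) because the pattern has no groups.

['<<uw0<<nk4>>w0<<l6>>']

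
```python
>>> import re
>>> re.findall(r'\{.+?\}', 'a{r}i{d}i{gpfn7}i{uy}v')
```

['{r}', '{d}', '{gpfn7}', '{uy}']

A non-greedy quantifier consumes as few characters as it can — just enough that the remainder of the pattern still matches from where it stops; whatever follows it matches normally.
Matches: at [1:4] → '{r}'; at [5:8] → '{d}'; at [9:16] → '{gpfn7}'; at [17:21] → '{uy}'.
`findall` yields the raw match text (4 of them) because the pattern has no groups.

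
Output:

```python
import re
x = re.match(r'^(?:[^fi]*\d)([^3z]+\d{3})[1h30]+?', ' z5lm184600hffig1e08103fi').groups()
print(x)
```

('hffig1e0810',)

The match spans [0:23] → ' z5lm184600hffig1e08103'.
Captured: group 1 = 'hffig1e0810'.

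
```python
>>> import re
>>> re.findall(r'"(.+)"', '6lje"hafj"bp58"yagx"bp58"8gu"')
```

Walking the string: at [4:29] match '"hafj"bp58"yagx"bp58"8gu"', group 1 = 'hafj"bp58"yagx"bp58"8gu'.
With a single group, `findall` returns only what that group captured — 1 item.

['hafj"bp58"yagx"bp58"8gu']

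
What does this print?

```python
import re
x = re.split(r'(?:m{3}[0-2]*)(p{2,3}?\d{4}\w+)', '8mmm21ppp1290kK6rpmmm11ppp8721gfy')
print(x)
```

['8', 'ppp1290kK6rpmmm11ppp8721gfy', '']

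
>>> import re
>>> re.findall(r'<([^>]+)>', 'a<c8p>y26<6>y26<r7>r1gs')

One capturing group, so `findall` returns just the captured substring from each match — 3 in all.

['c8p', '6', 'r7']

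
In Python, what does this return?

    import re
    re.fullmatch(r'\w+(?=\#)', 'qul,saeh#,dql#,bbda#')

None

`fullmatch` succeeds only if the pattern covers the string from start to end.
Here the string isn't matched end-to-end, so the call returns None.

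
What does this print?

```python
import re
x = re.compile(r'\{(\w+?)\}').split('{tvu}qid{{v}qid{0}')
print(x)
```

The group in the pattern means `split` returns the separators' captures alongside the pieces.

['', 'tvu', 'qid{', 'v', 'qid', '0', '']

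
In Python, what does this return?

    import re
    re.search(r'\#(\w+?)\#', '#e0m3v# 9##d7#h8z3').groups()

The match spans [0:7] → '#e0m3v#'.
Captured: group 1 = 'e0m3v'.

('e0m3v',)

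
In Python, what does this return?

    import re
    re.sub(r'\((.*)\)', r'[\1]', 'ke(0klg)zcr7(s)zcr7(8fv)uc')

'ke[0klg)zcr7(s)zcr7(8fv]uc'

Matches: at [2:24] → '(0klg)zcr7(s)zcr7(8fv)'.
Each match is replaced using the text its own group 1 captured.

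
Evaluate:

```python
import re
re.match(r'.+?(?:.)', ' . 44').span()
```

(0, 2)

Pattern: one or more of any character (lazy); then any character (non-capturing group).
The `?` after the quantifier makes it lazy — it takes as little as possible before letting the rest of the pattern try.
With `match`, the pattern is implicitly anchored at the beginning.
The match spans [0:2] → ' .'.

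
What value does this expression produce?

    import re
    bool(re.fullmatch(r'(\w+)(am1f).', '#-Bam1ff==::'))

False

This matches one or more of a word character (captured); then a literal 'a', then the literal 'm1f' (captured); then any character.
For `fullmatch`, every character of the input must be accounted for by the pattern.
Here the pattern can't cover the whole string, so the call returns None, and `bool(None)` is False.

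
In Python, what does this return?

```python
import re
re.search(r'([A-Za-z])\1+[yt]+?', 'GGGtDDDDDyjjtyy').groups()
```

A backreference is literal: `\1` must see the identical characters the first group matched.
`re.search` scans for the first position where the pattern succeeds.
The match spans [0:4] → 'GGGt'.
Captured: group 1 = 'G'.

('G',)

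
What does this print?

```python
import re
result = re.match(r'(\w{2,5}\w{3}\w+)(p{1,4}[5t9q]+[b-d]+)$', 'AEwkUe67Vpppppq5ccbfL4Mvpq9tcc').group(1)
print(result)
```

The match spans [0:30] → 'AEwkUe67Vpppppq5ccbfL4Mvpq9tcc'.
Captured: group 1 = 'AEwkUe67Vpppppq5ccbfL4Mv', group 2 = 'pq9tcc'.

AEwkUe67Vpppppq5ccbfL4Mv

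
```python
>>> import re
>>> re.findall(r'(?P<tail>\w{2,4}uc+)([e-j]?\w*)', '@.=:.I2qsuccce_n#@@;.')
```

The pattern matches 2 to 4 of a word character, then the literal 'u', then one or more of the literal 'c' (captured as 'tail'); then optionally a character in [e-j], then zero or more of a word character (captured).
Multiple groups make `findall` return tuples — one 2-tuple for the one match.

[('I2qsuccc', 'e_n')]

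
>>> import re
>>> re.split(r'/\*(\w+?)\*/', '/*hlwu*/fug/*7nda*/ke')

['', 'hlwu', 'fug', '7nda', 'ke']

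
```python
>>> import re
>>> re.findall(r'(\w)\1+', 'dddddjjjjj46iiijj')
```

`\1` has to match the exact text group 1 already captured.
Because there's exactly one group, `findall` drops the full match and keeps group 1 from each hit.

['d', 'j', 'i', 'j']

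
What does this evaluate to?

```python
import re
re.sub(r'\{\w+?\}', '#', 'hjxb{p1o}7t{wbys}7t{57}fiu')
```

'hjxb#7t#7t#fiu'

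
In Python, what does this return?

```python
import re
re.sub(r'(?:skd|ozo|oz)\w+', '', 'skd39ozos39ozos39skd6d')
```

''

Each match is replaced by ''.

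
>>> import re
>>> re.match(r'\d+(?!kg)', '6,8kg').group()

The negative lookahead/lookbehind blocks any match where the forbidden context is present.
With `match`, the pattern is implicitly anchored at the beginning.
The match spans [0:1] → '6'.

'6'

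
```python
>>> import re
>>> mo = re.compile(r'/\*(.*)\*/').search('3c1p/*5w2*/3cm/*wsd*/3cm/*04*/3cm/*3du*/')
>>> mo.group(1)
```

Unlike `match`, `search` isn't anchored — it looks for the pattern anywhere in the string.
The match spans [4:40] → '/*5w2*/3cm/*wsd*/3cm/*04*/3cm/*3du*/'.
Captured: group 1 = '5w2*/3cm/*wsd*/3cm/*04*/3cm/*3du'.

'5w2*/3cm/*wsd*/3cm/*04*/3cm/*3du'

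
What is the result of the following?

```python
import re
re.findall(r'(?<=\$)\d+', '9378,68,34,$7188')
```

['7188']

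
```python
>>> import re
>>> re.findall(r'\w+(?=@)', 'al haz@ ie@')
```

Because the assertion is zero-width, the text it checks is not consumed and won't appear in the result.
With no groups in the pattern, `findall` gives back each whole match — 2 here.

['haz', 'ie']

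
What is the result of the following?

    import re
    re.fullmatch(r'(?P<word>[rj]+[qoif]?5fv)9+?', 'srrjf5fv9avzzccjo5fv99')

None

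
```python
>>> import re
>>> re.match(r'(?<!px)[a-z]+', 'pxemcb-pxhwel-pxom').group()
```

`re.match` won't scan ahead — the pattern has to work from the very first character.
The match spans [0:6] → 'pxemcb'.

'pxemcb'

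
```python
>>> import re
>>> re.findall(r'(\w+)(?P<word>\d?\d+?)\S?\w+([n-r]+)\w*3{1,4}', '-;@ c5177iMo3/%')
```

Pattern: one or more of a word character (captured); then optionally a digit, then one or more of a digit (lazy) (captured as 'word'); then optionally a non-whitespace character, then one or more of a word character; then one or more of a character in [n-r] (captured); then zero or more of a word character, then 1 to 4 of a literal '3'.
Scanning left to right: at [4:13] match 'c5177iMo3', groups = ('c517', '7', 'o').
`findall` packs the 3 group values into a tuple for every match.

[('c517', '7', 'o')]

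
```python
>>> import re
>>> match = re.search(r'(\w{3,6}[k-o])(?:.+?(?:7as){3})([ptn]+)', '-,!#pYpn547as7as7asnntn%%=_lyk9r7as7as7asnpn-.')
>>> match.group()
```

The match spans [4:23] → 'pYpn547as7as7asnntn'.

'pYpn547as7as7asnntn'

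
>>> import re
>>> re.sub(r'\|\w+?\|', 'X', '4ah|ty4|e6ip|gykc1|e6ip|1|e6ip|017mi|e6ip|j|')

'4ahXe6ipXe6ipXe6ipXe6ipX'

Matches: at [3:8] → '|ty4|'; at [12:19] → '|gykc1|'; at [23:26] → '|1|'; at [30:37] → '|017mi|'; at [41:44] → '|j|'.
`sub` substitutes 'X' at each match site.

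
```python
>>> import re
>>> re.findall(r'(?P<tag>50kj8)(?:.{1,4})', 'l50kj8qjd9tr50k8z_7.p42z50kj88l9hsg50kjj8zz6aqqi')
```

This matches the literal '50k', then the literal 'j8' (captured as 'tag'); then 1 to 4 of any character (non-capturing group).
`findall` collects group 1 from each match (2 total).

['50kj8', '50kj8']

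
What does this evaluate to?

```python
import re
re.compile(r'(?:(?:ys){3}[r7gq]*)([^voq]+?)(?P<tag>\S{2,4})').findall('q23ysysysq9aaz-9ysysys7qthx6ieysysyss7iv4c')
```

[('9', 'aaz-'), ('t', 'hx6i'), ('s', '7iv4')]

This matches the literal 'ys' repeated 3 times, then zero or more of one of [r7gq] (non-capturing group); then one or more of any character except [voq] (lazy) (captured); then 2 to 4 of a non-whitespace character (captured as 'tag').
With the lazy modifier that quantifier settles for the fewest repetitions that let the rest of the pattern succeed (the atoms after it are unaffected and can still be greedy).
Matches: at [3:15] match 'ysysysq9aaz-', groups = ('9', 'aaz-'); at [16:29] match 'ysysys7qthx6i', groups = ('t', 'hx6i'); at [30:41] match 'ysysyss7iv4', groups = ('s', '7iv4').
`findall` packs the 2 group values into a tuple for every match.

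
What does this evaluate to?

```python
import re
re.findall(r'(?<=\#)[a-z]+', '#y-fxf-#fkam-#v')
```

Lookahead/lookbehind check context without consuming it, so the matched span excludes the asserted characters.
`findall` yields the raw match text (3 of them) because the pattern has no groups.

['y', 'fkam', 'v']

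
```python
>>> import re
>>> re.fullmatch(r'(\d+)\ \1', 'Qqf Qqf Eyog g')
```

None

`\1` is not a pattern — it's the concrete string captured by group 1, re-applied verbatim.
`re.fullmatch` is like wrapping the pattern in `^…$` (in single-line mode).
Here the pattern can't cover the whole string, so the call returns None.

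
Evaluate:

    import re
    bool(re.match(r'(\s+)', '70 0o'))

False

`re.match` won't scan ahead — the pattern has to work from the very first character.
Here position 0 doesn't satisfy it, so the call returns None, and `bool(None)` is False.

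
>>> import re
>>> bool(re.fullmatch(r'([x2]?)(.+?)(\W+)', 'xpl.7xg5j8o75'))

False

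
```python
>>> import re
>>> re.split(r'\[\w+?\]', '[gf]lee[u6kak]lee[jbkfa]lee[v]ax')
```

Matches to split on: at [0:4] → '[gf]'; at [7:14] → '[u6kak]'; at [17:24] → '[jbkfa]'; at [27:30] → '[v]'.
`split` removes every match and returns the 5 fragments in between.

['', 'lee', 'lee', 'lee', 'ax']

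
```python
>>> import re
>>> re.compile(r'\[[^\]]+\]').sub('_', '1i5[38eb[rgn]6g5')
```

Every occurrence is swapped for '_'.

'1i5_6g5'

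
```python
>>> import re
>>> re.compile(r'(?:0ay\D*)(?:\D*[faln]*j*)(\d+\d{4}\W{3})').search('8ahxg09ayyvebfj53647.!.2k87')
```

Here nothing in the string fits, so the call returns None.

None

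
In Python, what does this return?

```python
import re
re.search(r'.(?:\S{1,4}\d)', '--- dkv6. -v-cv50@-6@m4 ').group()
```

' dkv6'

Pattern: any character; then 1 to 4 of a non-whitespace character, then a digit (non-capturing group).
Unlike `match`, `search` isn't anchored — it looks for the pattern anywhere in the string.
The match spans [3:8] → ' dkv6'.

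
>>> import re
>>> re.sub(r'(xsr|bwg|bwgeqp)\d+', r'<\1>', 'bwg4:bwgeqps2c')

'<bwg>:bwgeqps2c'

`\1` in the replacement pulls in group 1's text for each match.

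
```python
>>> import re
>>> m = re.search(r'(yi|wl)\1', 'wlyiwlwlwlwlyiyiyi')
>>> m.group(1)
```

'wl'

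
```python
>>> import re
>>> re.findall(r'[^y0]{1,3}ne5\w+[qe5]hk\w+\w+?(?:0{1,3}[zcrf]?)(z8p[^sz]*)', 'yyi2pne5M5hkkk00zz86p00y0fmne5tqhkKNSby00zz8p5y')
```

['z8p5y']

The pattern matches 1 to 3 of any character except [y0], then the literal 'ne5', then one or more of a word character; then one of [qe5], then the literal 'hk', then one or more of a word character; then one or more of a word character (lazy); then 1 to 3 of the literal '0', then optionally one of [zcrf] (non-capturing group); then the literal 'z8', then the literal 'p', then zero or more of any character except [sz] (captured).
Walking the string: at [2:47] match 'i2pne5M5hkkk00zz86p00y0fmne5tqhkKNSby00zz8p5y', group 1 = 'z8p5y'.
`findall` collects group 1 from the one match (1 total).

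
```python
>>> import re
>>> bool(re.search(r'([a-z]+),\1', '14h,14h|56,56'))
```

A backreference is literal: `\1` must see the identical characters the first group matched.
Here the pattern never matches, so the call returns None, and `bool(None)` is False.

False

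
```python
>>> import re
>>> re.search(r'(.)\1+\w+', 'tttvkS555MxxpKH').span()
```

The backreference `\1` re-matches whatever the first group consumed, character for character.
Unlike `match`, `search` isn't anchored — it looks for the pattern anywhere in the string.
The match spans [0:15] → 'tttvkS555MxxpKH'.
Captured: group 1 = 't'.

(0, 15)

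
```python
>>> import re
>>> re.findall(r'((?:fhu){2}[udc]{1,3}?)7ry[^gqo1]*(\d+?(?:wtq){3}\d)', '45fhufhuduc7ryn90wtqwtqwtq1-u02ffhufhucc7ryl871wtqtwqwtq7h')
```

Pattern: the literal 'fhu' repeated 2 times, then 1 to 3 of one of [udc] (lazy) (captured); then the literal '7ry', then zero or more of any character except [gqo1]; then one or more of a digit (lazy), then the literal 'wtq' repeated 3 times, then a digit (captured).
Matches: at [2:27] match 'fhufhuduc7ryn90wtqwtqwtq1', groups = ('fhufhuduc', '0wtqwtqwtq1').
Multiple groups make `findall` return tuples — one 2-tuple for the one match.

[('fhufhuduc', '0wtqwtqwtq1')]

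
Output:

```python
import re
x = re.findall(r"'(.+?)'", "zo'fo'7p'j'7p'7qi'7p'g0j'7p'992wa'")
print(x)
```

The `?` after the quantifier makes it lazy — it takes as little as possible before letting the rest of the pattern try.
With a single group, `findall` returns only what that group captured — 5 items.

['fo', 'j', '7qi', 'g0j', '992wa']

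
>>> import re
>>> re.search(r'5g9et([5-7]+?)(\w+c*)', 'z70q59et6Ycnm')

None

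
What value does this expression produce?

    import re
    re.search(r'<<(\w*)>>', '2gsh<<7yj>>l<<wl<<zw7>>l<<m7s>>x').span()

The match spans [4:11] → '<<7yj>>'.

(4, 11)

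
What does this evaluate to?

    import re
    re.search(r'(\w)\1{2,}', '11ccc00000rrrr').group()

A backreference is literal: `\1` must see the identical characters the first group matched.
Unlike `match`, `search` isn't anchored — it looks for the pattern anywhere in the string.
The match spans [2:5] → 'ccc'.
Captured: group 1 = 'c'.

'ccc'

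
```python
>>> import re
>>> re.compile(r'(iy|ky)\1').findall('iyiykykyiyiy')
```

['iy', 'ky', 'iy']

A backreference is literal: `\1` must see the identical characters the first group matched.
`findall` collects group 1 from each match (3 total).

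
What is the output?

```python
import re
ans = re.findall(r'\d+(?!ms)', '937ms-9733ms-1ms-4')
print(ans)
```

A negative assertion filters positions out without eating any characters.
With no groups in the pattern, `findall` gives back each whole match — 3 here.

['93', '973', '4']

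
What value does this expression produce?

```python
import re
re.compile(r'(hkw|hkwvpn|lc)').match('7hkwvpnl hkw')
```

None

`match` is anchored at position 0; if the pattern doesn't fit there, it returns None.
Here the pattern fails at index 0, so the call returns None.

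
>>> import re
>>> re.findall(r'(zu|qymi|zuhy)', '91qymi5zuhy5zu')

`|` is ordered: at each position the engine commits to the first alternative that works.
Walking the string: at [2:6] match 'qymi', group 1 = 'qymi'; at [7:9] match 'zu', group 1 = 'zu'; at [12:14] match 'zu', group 1 = 'zu'.
One capturing group, so `findall` returns just the captured substring from each match — 3 in all.

['qymi', 'zu', 'zu']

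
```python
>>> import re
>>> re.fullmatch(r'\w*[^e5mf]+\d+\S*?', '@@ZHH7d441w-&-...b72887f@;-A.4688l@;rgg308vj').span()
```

Pattern: zero or more of a word character; then one or more of any character except [e5mf], then one or more of a digit, then zero or more of a non-whitespace character (lazy).
`re.fullmatch` is like wrapping the pattern in `^…$` (in single-line mode).
The match spans [0:44] → '@@ZHH7d441w-&-...b72887f@;-A.4688l@;rgg308vj'.

(0, 44)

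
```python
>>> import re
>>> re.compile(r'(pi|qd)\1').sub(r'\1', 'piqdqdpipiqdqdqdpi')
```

'piqdpiqdqdpi'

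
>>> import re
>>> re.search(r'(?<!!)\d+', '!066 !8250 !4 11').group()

'66'

Because the assertion is negative and zero-width, positions next to the forbidden text are skipped.
`re.search` scans for the first position where the pattern succeeds.
The match spans [2:4] → '66'.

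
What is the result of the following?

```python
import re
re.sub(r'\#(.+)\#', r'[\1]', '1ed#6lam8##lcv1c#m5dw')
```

`\1` in the replacement pulls in group 1's text for each match.

'1ed[6lam8##lcv1c]m5dw'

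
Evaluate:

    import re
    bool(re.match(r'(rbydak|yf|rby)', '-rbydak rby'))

`re.match` only tries the pattern at the start of the string.
Here position 0 doesn't satisfy it, so the call returns None, and `bool(None)` is False.

False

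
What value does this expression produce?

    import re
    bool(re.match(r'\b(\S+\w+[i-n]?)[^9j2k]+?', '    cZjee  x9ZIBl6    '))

False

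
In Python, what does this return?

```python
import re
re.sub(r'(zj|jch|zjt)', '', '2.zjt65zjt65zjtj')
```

'2.t65t65tj'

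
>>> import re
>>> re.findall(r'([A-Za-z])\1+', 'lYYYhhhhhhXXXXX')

`\1` is not a pattern — it's the concrete string captured by group 1, re-applied verbatim.
Because there's exactly one group, `findall` drops the full match and keeps group 1 from each hit.

['Y', 'h', 'X']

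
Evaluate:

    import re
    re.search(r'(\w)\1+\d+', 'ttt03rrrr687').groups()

The match spans [0:5] → 'ttt03'.
Captured: group 1 = 't'.

('t',)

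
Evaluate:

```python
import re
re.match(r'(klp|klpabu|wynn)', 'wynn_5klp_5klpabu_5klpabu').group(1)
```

The match spans [0:4] → 'wynn'.
Captured: group 1 = 'wynn'.

'wynn'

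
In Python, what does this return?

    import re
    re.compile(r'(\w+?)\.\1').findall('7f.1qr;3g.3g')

['3g']

`\1` is not a pattern — it's the concrete string captured by group 1, re-applied verbatim.
Because there's exactly one group, `findall` drops the full match and keeps group 1 from the one hit.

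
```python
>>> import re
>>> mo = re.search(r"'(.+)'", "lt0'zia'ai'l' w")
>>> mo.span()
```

(3, 13)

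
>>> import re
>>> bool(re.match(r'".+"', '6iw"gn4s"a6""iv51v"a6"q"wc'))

With `match`, the pattern is implicitly anchored at the beginning.
Here the string doesn't start with a match, so the call returns None, and `bool(None)` is False.

False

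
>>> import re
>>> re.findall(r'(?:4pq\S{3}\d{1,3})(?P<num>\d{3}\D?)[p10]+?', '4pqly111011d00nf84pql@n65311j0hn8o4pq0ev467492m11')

['011d', '311j', '492m']

This matches the literal '4pq', then exactly 3 of a non-whitespace character, then 1 to 3 of a digit (non-capturing group); then exactly 3 of a digit, then optionally a non-digit (captured as 'num'); then one or more of one of [p10] (lazy).
One capturing group, so `findall` returns just the captured substring from each match — 3 in all.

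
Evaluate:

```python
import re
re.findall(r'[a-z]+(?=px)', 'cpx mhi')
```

['c']

The positive lookaround only admits positions where the adjacent text matches; those characters stay outside the span.
`findall` yields the raw match text (1 of them) because the pattern has no groups.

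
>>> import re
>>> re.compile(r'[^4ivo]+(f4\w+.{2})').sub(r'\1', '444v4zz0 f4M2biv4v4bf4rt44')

The pattern matches one or more of any character except [4ivo]; then the literal 'f4', then one or more of a word character, then exactly 2 of any character (captured).
Matches: at [5:26] → 'zz0 f4M2biv4v4bf4rt44'.
The replacement refers to a captured group, so each match is rewritten using its own captured text.

'444v4f4M2biv4v4bf4rt44'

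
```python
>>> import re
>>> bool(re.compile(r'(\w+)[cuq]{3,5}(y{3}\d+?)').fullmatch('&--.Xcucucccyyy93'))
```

`re.fullmatch` is like wrapping the pattern in `^…$` (in single-line mode).
Here there's no way to consume every character, so the call returns None, and `bool(None)` is False.

False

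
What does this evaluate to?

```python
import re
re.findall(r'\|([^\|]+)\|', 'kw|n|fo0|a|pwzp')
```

One capturing group, so `findall` returns just the captured substring from each match — 2 in all.

['n', 'a']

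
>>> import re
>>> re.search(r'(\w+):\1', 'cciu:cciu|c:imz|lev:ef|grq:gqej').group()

A backreference is literal: `\1` must see the identical characters the first group matched.
The match spans [0:9] → 'cciu:cciu'.

'cciu:cciu'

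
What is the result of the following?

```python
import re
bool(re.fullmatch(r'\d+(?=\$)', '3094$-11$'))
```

`fullmatch` succeeds only if the pattern covers the string from start to end.
Here there's no way to consume every character, so the call returns None, and `bool(None)` is False.

False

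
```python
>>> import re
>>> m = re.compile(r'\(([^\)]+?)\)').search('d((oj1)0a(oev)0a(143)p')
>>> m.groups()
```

Unlike `match`, `search` isn't anchored — it looks for the pattern anywhere in the string.
The match spans [1:7] → '((oj1)'.
Captured: group 1 = '(oj1'.

('(oj1',)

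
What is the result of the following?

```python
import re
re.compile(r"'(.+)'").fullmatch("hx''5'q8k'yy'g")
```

None

`re.fullmatch` is like wrapping the pattern in `^…$` (in single-line mode).
Here the pattern can't cover the whole string, so the call returns None.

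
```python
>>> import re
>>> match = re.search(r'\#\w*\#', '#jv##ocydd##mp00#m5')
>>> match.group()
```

`re.search` scans for the first position where the pattern succeeds.
The match spans [0:4] → '#jv#'.

'#jv#'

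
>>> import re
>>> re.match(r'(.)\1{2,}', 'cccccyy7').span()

(0, 5)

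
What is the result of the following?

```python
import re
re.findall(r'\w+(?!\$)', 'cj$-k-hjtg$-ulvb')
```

The negative lookahead/lookbehind blocks any match where the forbidden context is present.
Scanning left to right: at [0:1] → 'c'; at [4:5] → 'k'; at [6:9] → 'hjt'; at [12:16] → 'ulvb'.
`findall` yields the raw match text (4 of them) because the pattern has no groups.

['c', 'k', 'hjt', 'ulvb']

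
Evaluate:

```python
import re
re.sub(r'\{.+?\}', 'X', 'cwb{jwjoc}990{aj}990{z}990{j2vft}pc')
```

'cwbX990X990X990Xpc'

With the lazy modifier that quantifier settles for the fewest repetitions that let the rest of the pattern succeed (the atoms after it are unaffected and can still be greedy).
Matches: at [3:10] → '{jwjoc}'; at [13:17] → '{aj}'; at [20:23] → '{z}'; at [26:33] → '{j2vft}'.
Every occurrence is swapped for 'X'.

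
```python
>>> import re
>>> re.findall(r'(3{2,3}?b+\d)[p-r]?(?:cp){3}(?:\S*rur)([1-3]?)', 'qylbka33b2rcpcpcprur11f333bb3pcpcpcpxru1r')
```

[('33b2', '1')]

Pattern: 2 to 3 of the literal '3' (lazy), then one or more of the literal 'b', then a digit (captured); then optionally a character in [p-r], then the literal 'cp' repeated 3 times; then zero or more of a non-whitespace character, then the literal 'rur' (non-capturing group); then optionally a character in [1-3] (captured).
Matches: at [6:21] match '33b2rcpcpcprur1', groups = ('33b2', '1').
Multiple groups make `findall` return tuples — one 2-tuple for the one match.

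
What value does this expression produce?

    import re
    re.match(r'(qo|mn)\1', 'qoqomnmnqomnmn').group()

With `match`, the pattern is implicitly anchored at the beginning.
The match spans [0:4] → 'qoqo'.

'qoqo'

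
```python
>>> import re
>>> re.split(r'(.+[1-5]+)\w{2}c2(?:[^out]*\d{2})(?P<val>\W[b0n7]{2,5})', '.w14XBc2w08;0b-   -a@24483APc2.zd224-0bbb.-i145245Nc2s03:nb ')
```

With a capturing group present, the delimiter's captured portion is kept in the result list.

['', '.w14XBc2w08;0b-   -a@24483APc2.zd224-0bbb.-i14524', ':nb', ' ']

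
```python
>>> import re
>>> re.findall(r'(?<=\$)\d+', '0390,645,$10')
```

['10']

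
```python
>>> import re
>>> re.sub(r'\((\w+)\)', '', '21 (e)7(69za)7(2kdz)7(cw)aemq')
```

`sub` substitutes '' at each match site.

'21 777aemq'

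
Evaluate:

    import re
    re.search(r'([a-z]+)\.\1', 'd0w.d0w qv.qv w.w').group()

'qv.qv'

`\1` has to match the exact text group 1 already captured.
The match spans [8:13] → 'qv.qv'.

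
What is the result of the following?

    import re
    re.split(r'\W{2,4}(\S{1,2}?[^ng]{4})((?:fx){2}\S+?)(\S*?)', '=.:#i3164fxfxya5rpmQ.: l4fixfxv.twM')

['', 'i3164', 'fxfxy', '', 'a5rpmQ.: l4fixfxv.twM']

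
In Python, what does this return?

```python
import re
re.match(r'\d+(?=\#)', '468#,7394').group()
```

'468'

The lookaround is zero-width — it requires the adjacent text to match without consuming it, so the asserted text isn't part of the match.
With `match`, the pattern is implicitly anchored at the beginning.
The match spans [0:3] → '468'.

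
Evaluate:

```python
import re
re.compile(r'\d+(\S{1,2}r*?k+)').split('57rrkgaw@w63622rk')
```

['', 'rrk', 'gaw@w', 'rk', '']

This matches one or more of a digit; then 1 to 2 of a non-whitespace character, then zero or more of the literal 'r' (lazy), then one or more of the literal 'k' (captured).
Matches to split on: at [0:5] → '57rrk'; at [10:17] → '63622rk'.
The group in the pattern means `split` returns the separators' captures alongside the pieces.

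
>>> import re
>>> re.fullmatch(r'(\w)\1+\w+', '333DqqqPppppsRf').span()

(0, 15)

For `fullmatch`, every character of the input must be accounted for by the pattern.
The match spans [0:15] → '333DqqqPppppsRf'.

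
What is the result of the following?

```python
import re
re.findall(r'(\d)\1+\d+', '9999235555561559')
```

['9']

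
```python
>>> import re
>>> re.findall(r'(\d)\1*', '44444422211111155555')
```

['4', '2', '1', '5']

After group 1 captures some text, `\1` only succeeds where that same text appears again.
`findall` collects group 1 from each match (4 total).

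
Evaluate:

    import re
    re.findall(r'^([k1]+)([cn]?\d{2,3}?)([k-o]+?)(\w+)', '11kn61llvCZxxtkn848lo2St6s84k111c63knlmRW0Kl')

Pattern: anchored at the start of the string; then one or more of one of [k1] (captured); then optionally one of [cn], then 2 to 3 of a digit (lazy) (captured); then one or more of a character in [k-o] (lazy) (captured); then one or more of a word character (captured).
The `?` after the quantifier makes it lazy — it takes as little as possible before letting the rest of the pattern try.
Scanning left to right: at [0:44] match '11kn61llvCZxxtkn848lo2St6s84k111c63knlmRW0Kl', groups = ('11k', 'n61', 'l', 'lvCZxxtkn848lo2St6s84k111c63knlmRW0Kl').
`findall` packs the 4 group values into a tuple for every match.

[('11k', 'n61', 'l', 'lvCZxxtkn848lo2St6s84k111c63knlmRW0Kl')]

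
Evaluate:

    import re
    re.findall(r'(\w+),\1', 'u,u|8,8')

After group 1 captures some text, `\1` only succeeds where that same text appears again.
Walking the string: at [0:3] match 'u,u', group 1 = 'u'; at [4:7] match '8,8', group 1 = '8'.
With a single group, `findall` returns only what that group captured — 2 items.

['u', '8']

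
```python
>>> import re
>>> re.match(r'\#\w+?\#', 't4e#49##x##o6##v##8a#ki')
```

None

`re.match` only tries the pattern at the start of the string.
Here position 0 doesn't satisfy it, so the call returns None.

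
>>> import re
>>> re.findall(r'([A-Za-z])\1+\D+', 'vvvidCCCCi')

The backreference `\1` re-matches whatever the first group consumed, character for character.
`findall` collects group 1 from the one match (1 total).

['v']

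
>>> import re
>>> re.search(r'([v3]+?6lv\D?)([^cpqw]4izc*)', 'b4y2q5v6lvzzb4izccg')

Here nothing in the string fits, so the call returns None.

None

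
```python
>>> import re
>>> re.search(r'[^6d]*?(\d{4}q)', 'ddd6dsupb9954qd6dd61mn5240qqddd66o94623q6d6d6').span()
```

(5, 14)

The pattern matches zero or more of any character except [6d] (lazy); then exactly 4 of a digit, then a literal 'q' (captured).
Unlike `match`, `search` isn't anchored — it looks for the pattern anywhere in the string.
The match spans [5:14] → 'supb9954q'.
Captured: group 1 = '9954q'.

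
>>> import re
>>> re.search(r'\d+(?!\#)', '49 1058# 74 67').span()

A negative assertion filters positions out without eating any characters.
`re.search` scans for the first position where the pattern succeeds.
The match spans [0:2] → '49'.

(0, 2)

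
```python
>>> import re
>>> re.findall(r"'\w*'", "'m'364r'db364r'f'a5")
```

Matches: at [0:3] → "'m'"; at [7:15] → "'db364r'".
`findall` yields the raw match text (2 of them) because the pattern has no groups.

["'m'", "'db364r'"]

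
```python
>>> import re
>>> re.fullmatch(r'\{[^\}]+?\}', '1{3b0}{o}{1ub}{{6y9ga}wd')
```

For `fullmatch`, every character of the input must be accounted for by the pattern.
Here there's no way to consume every character, so the call returns None.

None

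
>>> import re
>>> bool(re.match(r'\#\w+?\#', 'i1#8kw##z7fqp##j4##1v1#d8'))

False

`match` is anchored at position 0; if the pattern doesn't fit there, it returns None.
Here position 0 doesn't satisfy it, so the call returns None, and `bool(None)` is False.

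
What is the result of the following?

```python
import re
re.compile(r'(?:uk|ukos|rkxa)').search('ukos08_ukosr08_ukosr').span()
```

(0, 2)

The regex engine tests alternatives in the order written; an earlier branch that matches wins even if a later one would match more.
`search` walks the string left to right and returns the first match it finds.
The match spans [0:2] → 'uk'.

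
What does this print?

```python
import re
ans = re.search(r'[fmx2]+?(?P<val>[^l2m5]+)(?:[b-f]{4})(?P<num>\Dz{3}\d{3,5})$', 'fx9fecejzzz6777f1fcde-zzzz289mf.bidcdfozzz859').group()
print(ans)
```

mf.bidcdfozzz859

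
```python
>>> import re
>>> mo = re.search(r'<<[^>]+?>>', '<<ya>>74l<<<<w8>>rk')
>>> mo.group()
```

Unlike `match`, `search` isn't anchored — it looks for the pattern anywhere in the string.
The match spans [0:6] → '<<ya>>'.

'<<ya>>'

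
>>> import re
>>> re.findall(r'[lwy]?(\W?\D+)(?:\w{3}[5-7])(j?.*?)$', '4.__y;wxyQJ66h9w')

[('.__y;wxy', 'h9w')]

The pattern matches optionally one of [lwy]; then optionally a non-word character, then one or more of a non-digit (captured); then exactly 3 of a word character, then a character in [5-7] (non-capturing group); then optionally a literal 'j', then zero or more of any character (lazy) (captured); then anchored at the end.
Scanning left to right: at [1:16] match '.__y;wxyQJ66h9w', groups = ('.__y;wxy', 'h9w').
With 2 capturing groups, `findall` returns a 2-tuple per match.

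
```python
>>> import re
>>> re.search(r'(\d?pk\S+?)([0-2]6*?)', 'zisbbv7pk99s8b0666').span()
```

(6, 15)

The pattern matches optionally a digit, then the literal 'pk', then one or more of a non-whitespace character (lazy) (captured); then a character in [0-2], then zero or more of a literal '6' (lazy) (captured).
The `?` after the quantifier makes it lazy — it takes as little as possible before letting the rest of the pattern try.
Unlike `match`, `search` isn't anchored — it looks for the pattern anywhere in the string.
The match spans [6:15] → '7pk99s8b0'.
Captured: group 1 = '7pk99s8b', group 2 = '0'.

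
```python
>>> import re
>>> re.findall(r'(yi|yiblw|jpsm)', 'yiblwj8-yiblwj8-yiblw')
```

The regex engine tests alternatives in the order written; an earlier branch that matches wins even if a later one would match more.
One capturing group, so `findall` returns just the captured substring from each match — 3 in all.

['yi', 'yi', 'yi']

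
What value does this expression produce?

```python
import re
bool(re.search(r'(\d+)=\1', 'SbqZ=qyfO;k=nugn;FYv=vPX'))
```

A backreference is literal: `\1` must see the identical characters the first group matched.
Here no position works, so the call returns None, and `bool(None)` is False.

False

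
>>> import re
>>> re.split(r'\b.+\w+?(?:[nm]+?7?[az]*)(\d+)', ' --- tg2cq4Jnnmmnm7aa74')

The pattern matches a word boundary (`\b`, zero-width); then one or more of any character, then one or more of a word character (lazy); then one or more of one of [nm] (lazy), then optionally the literal '7', then zero or more of one of [az] (non-capturing group); then one or more of a digit (captured).
Because the pattern has a capturing group, `split` also inserts each captured text between the pieces.

[' --- ', '74', '']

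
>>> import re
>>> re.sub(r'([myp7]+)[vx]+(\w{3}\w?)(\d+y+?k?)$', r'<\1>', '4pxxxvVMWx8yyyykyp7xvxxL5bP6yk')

'4pxxxvVMWx8yyyyk<yp7>'

This matches one or more of one of [myp7] (captured); then one or more of one of [vx]; then exactly 3 of a word character, then optionally a word character (captured); then one or more of a digit, then one or more of a literal 'y' (lazy), then optionally a literal 'k' (captured); then anchored at the end.
Matches: at [16:30] → 'yp7xvxxL5bP6yk'.
The replacement refers to a captured group, so each match is rewritten using its own captured text.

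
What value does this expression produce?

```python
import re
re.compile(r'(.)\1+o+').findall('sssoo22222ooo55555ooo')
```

A backreference is literal: `\1` must see the identical characters the first group matched.
Scanning left to right: at [0:5] match 'sssoo', group 1 = 's'; at [5:13] match '22222ooo', group 1 = '2'; at [13:21] match '55555ooo', group 1 = '5'.
One capturing group, so `findall` returns just the captured substring from each match — 3 in all.

['s', '2', '5']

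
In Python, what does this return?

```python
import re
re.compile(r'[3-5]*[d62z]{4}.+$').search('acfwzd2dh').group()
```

Pattern: zero or more of a character in [3-5], then exactly 4 of one of [d62z]; then one or more of any character; then anchored at the end.
`re.search` scans for the first position where the pattern succeeds.
The match spans [4:9] → 'zd2dh'.

'zd2dh'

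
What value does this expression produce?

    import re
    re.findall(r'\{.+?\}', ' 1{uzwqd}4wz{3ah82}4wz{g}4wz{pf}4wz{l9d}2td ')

A non-greedy quantifier consumes as few characters as it can — just enough that the remainder of the pattern still matches from where it stops; whatever follows it matches normally.
Matches: at [2:9] → '{uzwqd}'; at [12:19] → '{3ah82}'; at [22:25] → '{g}'; at [28:32] → '{pf}'; at [35:40] → '{l9d}'.
`findall` yields the raw match text (5 of them) because the pattern has no groups.

['{uzwqd}', '{3ah82}', '{g}', '{pf}', '{l9d}']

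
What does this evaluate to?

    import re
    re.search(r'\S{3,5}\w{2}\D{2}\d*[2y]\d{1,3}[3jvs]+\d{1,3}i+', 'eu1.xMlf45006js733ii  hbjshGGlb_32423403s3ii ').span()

(23, 44)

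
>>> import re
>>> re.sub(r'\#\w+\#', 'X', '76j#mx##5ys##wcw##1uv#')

Matches: at [3:7] → '#mx#'; at [7:12] → '#5ys#'; at [12:17] → '#wcw#'; at [17:22] → '#1uv#'.
`sub` substitutes 'X' at each match site.

'76jXXXX'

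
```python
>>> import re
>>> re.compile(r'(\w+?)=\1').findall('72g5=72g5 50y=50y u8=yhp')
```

['72g5', '50y']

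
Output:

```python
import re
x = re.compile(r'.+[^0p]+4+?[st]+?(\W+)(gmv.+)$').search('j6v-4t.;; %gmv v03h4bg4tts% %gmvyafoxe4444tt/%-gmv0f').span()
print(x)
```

(0, 52)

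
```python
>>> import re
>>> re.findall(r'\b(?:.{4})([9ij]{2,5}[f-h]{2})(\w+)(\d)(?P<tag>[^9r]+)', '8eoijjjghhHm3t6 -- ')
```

[('jjjgh', 'hHm3t', '6', ' -- ')]

Pattern: a word boundary (`\b`, zero-width); then exactly 4 of any character (non-capturing group); then 2 to 5 of one of [9ij], then exactly 2 of a character in [f-h] (captured); then one or more of a word character (captured); then a digit (captured); then one or more of any character except [9r] (captured as 'tag').
Scanning left to right: at [0:19] match '8eoijjjghhHm3t6 -- ', groups = ('jjjgh', 'hHm3t', '6', ' -- ').
Multiple groups make `findall` return tuples — one 4-tuple for the one match.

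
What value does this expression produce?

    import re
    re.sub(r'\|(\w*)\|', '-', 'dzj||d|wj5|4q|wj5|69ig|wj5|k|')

'dzj-d-4q-69ig-k|'

Every occurrence is swapped for '-'.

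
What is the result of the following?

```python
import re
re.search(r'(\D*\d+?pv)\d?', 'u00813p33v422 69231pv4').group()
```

' 69231pv4'

The match spans [13:22] → ' 69231pv4'.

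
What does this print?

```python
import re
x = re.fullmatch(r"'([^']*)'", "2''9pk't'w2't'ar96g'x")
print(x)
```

None

`re.fullmatch` requires the pattern to consume the entire string.
Here the string isn't matched end-to-end, so the call returns None.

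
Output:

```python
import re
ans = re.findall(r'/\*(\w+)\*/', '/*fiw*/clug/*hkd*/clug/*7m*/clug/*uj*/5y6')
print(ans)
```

['fiw', 'hkd', '7m', 'uj']

Walking the string: at [0:7] match '/*fiw*/', group 1 = 'fiw'; at [11:18] match '/*hkd*/', group 1 = 'hkd'; at [22:28] match '/*7m*/', group 1 = '7m'; at [32:38] match '/*uj*/', group 1 = 'uj'.
With a single group, `findall` returns only what that group captured — 4 items.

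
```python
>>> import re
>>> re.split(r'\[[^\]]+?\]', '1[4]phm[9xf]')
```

Matches to split on: at [1:4] → '[4]'; at [7:12] → '[9xf]'.
Each match becomes a cut point; 3 segments remain.

['1', 'phm', '']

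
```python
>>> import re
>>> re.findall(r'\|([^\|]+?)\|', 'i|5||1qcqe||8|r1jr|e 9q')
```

['5', '1qcqe', '8']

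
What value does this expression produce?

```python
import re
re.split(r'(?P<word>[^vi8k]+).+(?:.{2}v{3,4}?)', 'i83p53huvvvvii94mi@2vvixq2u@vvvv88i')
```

['i8', '3p53hu', '88i']

The pattern matches one or more of any character except [vi8k] (captured as 'word'); then one or more of any character; then exactly 2 of any character, then 3 to 4 of the literal 'v' (lazy) (non-capturing group).
Matches to split on: at [2:32] → '3p53huvvvvii94mi@2vvixq2u@vvvv'.
The group in the pattern means `split` returns the separators' captures alongside the pieces.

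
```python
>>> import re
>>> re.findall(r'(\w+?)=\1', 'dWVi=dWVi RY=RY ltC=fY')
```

`\1` is not a pattern — it's the concrete string captured by group 1, re-applied verbatim.
One capturing group, so `findall` returns just the captured substring from each match — 2 in all.

['dWVi', 'RY']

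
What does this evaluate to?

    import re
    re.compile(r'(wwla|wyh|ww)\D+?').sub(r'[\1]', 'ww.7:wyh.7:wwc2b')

'[ww]7:[wyh]7:[ww]2b'

Matches: at [0:3] → 'ww.'; at [5:9] → 'wyh.'; at [11:14] → 'wwc'.
Each match is replaced using the text its own group 1 captured.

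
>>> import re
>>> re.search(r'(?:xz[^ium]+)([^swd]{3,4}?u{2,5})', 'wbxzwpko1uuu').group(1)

The match spans [2:12] → 'xzwpko1uuu'.
Captured: group 1 = 'o1uuu'.

'o1uuu'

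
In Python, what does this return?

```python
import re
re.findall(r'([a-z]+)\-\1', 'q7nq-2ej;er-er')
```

A backreference is literal: `\1` must see the identical characters the first group matched.
`findall` collects group 1 from the one match (1 total).

['er']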